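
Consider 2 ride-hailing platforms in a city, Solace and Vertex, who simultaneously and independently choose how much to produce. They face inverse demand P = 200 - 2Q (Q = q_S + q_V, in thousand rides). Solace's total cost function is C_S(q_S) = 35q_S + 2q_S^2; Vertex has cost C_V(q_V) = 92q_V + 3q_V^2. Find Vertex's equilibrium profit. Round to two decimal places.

Solace's profit: π_S = (200 - 2Q)q_S - (35q_S + 2q_S²). Setting ∂π_S/∂q_S = 0: 165 - 8q_S - 2(q_V) = 0.
Vertex's first-order condition: 108 - 10q_V - 2(q_S) = 0.
Best responses: q_S = (165 - 2q_V)/8, q_V = (108 - 2q_S)/10.
Substituting one into the other gives q_S = 717/38 and q_V = 267/38.
Price P = 200 - 2·(492/19) = 148.2105.
Vertex's profit: 148.2105·(267/38) - 92·(267/38) - 3(267/38)² = 246.8456.

246.85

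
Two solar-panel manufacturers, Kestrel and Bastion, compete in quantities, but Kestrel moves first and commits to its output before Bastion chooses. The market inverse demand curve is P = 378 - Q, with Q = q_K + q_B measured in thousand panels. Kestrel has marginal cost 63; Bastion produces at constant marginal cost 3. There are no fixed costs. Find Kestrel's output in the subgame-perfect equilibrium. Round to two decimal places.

The follower Bastion best-responds to any q_K: π_B = (378 - Q)q_B - 3q_B.
Follower FOC: 375 - q_K - 2q_B = 0, so q_B(q_K) = (375 - q_K)/2.
Kestrel substitutes q_B(q_K) into its own profit: π_K = q_K(378 - q_K - (375 - q_K)/2) - 63q_K = (381/2 - (1/2)q_K)q_K - 63q_K.
Leader FOC: 255/2 - q_K = 0, so q_K = 255/2.
Then q_B = (375 - 255/2)/2 = 495/4.

127.50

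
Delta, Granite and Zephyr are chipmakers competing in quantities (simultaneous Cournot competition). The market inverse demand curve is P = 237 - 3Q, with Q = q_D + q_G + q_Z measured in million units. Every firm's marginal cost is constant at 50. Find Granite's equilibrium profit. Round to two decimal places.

728.52

Each firm earns π_i = (237 - 3Q)q_i - 50q_i.
First-order condition (treating rivals' output as given): 187 - 6q_i - 3·Σ_{j≠i} q_j = 0.
By symmetry each firm produces the same amount; substituting Σ_{j≠i} q_j = 2q_i yields q_i = 187/12.
Price P = 237 - 3·(187/4) = 387/4.
Granite's profit: (387/4 - 50)·(187/12) = 728.5208.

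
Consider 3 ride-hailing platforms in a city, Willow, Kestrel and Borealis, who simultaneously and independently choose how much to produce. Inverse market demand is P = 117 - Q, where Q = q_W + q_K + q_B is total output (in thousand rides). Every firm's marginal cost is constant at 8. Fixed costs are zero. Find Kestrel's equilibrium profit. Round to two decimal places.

742.56

Each firm earns π_i = (117 - Q)q_i - 8q_i.
Setting ∂π_i/∂q_i = 0 with rivals' quantities fixed: 109 - 2q_i - Σ_{j≠i} q_j = 0.
With identical firms every q_j equals q_i, so Σ_{j≠i} q_j = 2q_i and 109 = 4q_i, giving q_i = 109/4.
Price P = 117 - 327/4 = 141/4.
Kestrel's profit: (141/4 - 8)·(109/4) = 742.5625.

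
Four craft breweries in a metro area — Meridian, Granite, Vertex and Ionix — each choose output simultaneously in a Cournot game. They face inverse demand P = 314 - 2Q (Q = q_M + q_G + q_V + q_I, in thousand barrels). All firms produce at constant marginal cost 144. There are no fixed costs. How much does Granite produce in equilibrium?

17

Each firm earns π_i = (314 - 2Q)q_i - 144q_i.
Setting ∂π_i/∂q_i = 0 with rivals' quantities fixed: 170 - 4q_i - 2·Σ_{j≠i} q_j = 0.
With identical firms every q_j equals q_i, so Σ_{j≠i} q_j = 3q_i and 170 = 10q_i, giving q_i = 17.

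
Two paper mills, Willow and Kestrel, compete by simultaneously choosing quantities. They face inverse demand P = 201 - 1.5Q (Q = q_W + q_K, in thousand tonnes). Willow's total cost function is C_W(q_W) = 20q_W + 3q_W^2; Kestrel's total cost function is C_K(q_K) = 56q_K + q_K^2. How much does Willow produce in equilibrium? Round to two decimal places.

16.08

Willow's profit: π_W = (201 - 1.5Q)q_W - (20q_W + 3q_W²). Setting ∂π_W/∂q_W = 0: 181 - 9q_W - (3/2)(q_K) = 0.
Kestrel's first-order condition: 145 - 5q_K - (3/2)(q_W) = 0.
So q_W = (181 - (3/2)q_K)/9 and q_K = (145 - (3/2)q_W)/5.
Solving the pair: q_W = 16.0819, q_K = 1378/57.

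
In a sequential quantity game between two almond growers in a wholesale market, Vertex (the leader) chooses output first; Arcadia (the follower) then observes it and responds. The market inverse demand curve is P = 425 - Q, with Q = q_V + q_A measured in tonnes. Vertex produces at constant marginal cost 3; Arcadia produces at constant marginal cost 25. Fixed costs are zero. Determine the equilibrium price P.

Solve by backward induction. Given q_V, the follower Arcadia maximises π_A = (425 - q_V - q_A)q_A - 25q_A.
∂π_A/∂q_A = 400 - q_V - 2q_A = 0 gives the reaction function q_A = (400 - q_V)/2.
The leader anticipates this reaction. Substituting into P = 425 - Q gives P = 225 - (1/2)q_V, so π_V = (225 - (1/2)q_V)q_V - 3q_V.
Leader FOC: 222 - q_V = 0, so q_V = 222.
Then q_A = (400 - 222)/2 = 89.
Total output Q = 311, so price P = 425 - 311 = 114.

114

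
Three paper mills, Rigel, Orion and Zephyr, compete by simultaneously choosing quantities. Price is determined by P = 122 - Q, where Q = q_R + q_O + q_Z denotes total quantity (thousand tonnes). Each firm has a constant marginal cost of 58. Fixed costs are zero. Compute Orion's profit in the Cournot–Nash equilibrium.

A representative firm's profit is π_i = q_i(122 - Q) - 58q_i.
Setting ∂π_i/∂q_i = 0 with rivals' quantities fixed: 64 - 2q_i - Σ_{j≠i} q_j = 0.
With identical firms every q_j equals q_i, so Σ_{j≠i} q_j = 2q_i and 64 = 4q_i, giving q_i = 16.
Price P = 122 - 48 = 74.
Orion's profit: (74 - 58)·16 = 256.

256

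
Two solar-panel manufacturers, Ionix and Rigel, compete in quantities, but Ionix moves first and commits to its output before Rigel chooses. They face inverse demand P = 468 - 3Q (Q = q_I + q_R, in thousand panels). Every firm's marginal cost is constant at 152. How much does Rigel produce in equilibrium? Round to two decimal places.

The follower Rigel best-responds to any q_I: π_R = (468 - 3Q)q_R - 152q_R.
Setting the follower's marginal profit to zero, 316 - 3q_I - 6q_R = 0, i.e. q_R = (316 - 3q_I)/6.
Ionix substitutes q_R(q_I) into its own profit: π_I = q_I(468 - 3q_I - (316 - 3q_I)/2) - 152q_I = (310 - (3/2)q_I)q_I - 152q_I.
The leader's first-order condition 158 - 3q_I = 0 yields q_I = 158/3.
Then q_R = (316 - 3·(158/3))/6 = 79/3.

26.33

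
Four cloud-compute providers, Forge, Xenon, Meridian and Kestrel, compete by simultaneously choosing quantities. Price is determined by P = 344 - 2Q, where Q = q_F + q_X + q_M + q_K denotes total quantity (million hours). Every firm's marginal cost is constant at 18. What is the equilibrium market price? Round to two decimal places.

83.20

Each firm earns π_i = (344 - 2Q)q_i - 18q_i.
First-order condition (treating rivals' output as given): 326 - 4q_i - 2·Σ_{j≠i} q_j = 0.
By symmetry each firm produces the same amount; substituting Σ_{j≠i} q_j = 3q_i yields q_i = 326/10 = 163/5.
Total output Q = 652/5, so price P = 344 - 2·(652/5) = 416/5.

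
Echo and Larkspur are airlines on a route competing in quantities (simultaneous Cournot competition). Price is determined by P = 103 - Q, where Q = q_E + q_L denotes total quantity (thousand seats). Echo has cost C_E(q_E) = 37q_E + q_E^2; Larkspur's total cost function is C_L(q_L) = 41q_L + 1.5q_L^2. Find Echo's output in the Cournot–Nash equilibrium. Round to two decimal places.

14.11

Echo's profit: π_E = (103 - Q)q_E - (37q_E + q_E²). Setting ∂π_E/∂q_E = 0: 66 - 4q_E - (q_L) = 0.
Larkspur's first-order condition: 62 - 5q_L - (q_E) = 0.
Best responses: q_E = (66 - q_L)/4, q_L = (62 - q_E)/5.
Solving the pair: q_E = 268/19, q_L = 182/19.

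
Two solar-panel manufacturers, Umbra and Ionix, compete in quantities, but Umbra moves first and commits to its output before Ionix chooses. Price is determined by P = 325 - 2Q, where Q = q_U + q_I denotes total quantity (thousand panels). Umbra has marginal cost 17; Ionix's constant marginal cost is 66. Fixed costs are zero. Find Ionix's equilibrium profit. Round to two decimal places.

810.03

Solve by backward induction. Given q_U, the follower Ionix maximises π_I = (325 - 2q_U - 2q_I)q_I - 66q_I.
Follower FOC: 259 - 2q_U - 4q_I = 0, so q_I(q_U) = (259 - 2q_U)/4.
Umbra substitutes q_I(q_U) into its own profit: π_U = q_U(325 - 2q_U - (259 - 2q_U)/2) - 17q_U = (391/2 - q_U)q_U - 17q_U.
Maximising: ∂π_U/∂q_U = 357/2 - 2q_U = 0, giving q_U = 357/4.
Then q_I = (259 - 2·(357/4))/4 = 161/8.
Price P = 325 - 2·(875/8) = 425/4.
Ionix's profit: (425/4 - 66)·(161/8) = 810.0313.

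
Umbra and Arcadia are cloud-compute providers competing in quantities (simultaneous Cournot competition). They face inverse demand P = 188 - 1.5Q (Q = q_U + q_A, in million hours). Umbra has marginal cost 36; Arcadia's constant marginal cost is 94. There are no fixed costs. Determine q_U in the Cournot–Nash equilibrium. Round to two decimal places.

46.67

Umbra's profit: π_U = (188 - 1.5Q)q_U - (36q_U). Setting ∂π_U/∂q_U = 0: 152 - 3q_U - (3/2)(q_A) = 0.
Arcadia's first-order condition: 94 - 3q_A - (3/2)(q_U) = 0.
So q_U = (152 - (3/2)q_A)/3 and q_A = (94 - (3/2)q_U)/3.
Solving the pair: q_U = 140/3, q_A = 8.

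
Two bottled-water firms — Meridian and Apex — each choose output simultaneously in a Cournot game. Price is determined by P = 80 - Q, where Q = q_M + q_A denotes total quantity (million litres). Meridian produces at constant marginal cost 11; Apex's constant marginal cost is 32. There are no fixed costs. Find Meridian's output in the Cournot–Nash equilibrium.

30

Meridian's profit: π_M = (80 - Q)q_M - (11q_M). Setting ∂π_M/∂q_M = 0: 69 - 2q_M - (q_A) = 0.
Apex's profit: π_A = (80 - Q)q_A - (32q_A). Setting ∂π_A/∂q_A = 0: 48 - 2q_A - (q_M) = 0.
So q_M = (69 - q_A)/2 and q_A = (48 - q_M)/2.
Solving the pair: q_M = 30, q_A = 9.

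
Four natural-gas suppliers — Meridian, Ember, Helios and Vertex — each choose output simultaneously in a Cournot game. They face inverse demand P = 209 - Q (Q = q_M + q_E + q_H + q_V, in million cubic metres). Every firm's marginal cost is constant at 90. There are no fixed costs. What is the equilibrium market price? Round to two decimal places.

113.80

A representative firm's profit is π_i = q_i(209 - Q) - 90q_i.
Setting ∂π_i/∂q_i = 0 with rivals' quantities fixed: 119 - 2q_i - Σ_{j≠i} q_j = 0.
With identical firms every q_j equals q_i, so Σ_{j≠i} q_j = 3q_i and 119 = 5q_i, giving q_i = 119/5.
Total output Q = 476/5, so price P = 209 - 476/5 = 569/5.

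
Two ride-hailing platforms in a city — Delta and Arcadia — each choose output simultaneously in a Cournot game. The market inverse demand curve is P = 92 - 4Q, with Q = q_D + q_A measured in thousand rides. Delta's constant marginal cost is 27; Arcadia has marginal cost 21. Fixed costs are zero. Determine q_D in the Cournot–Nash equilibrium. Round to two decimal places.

Delta's profit: π_D = (92 - 4Q)q_D - (27q_D). Setting ∂π_D/∂q_D = 0: 65 - 8q_D - 4(q_A) = 0.
Arcadia's first-order condition: 71 - 8q_A - 4(q_D) = 0.
Best responses: q_D = (65 - 4q_A)/8, q_A = (71 - 4q_D)/8.
Solving the pair: q_D = 59/12, q_A = 77/12.

4.92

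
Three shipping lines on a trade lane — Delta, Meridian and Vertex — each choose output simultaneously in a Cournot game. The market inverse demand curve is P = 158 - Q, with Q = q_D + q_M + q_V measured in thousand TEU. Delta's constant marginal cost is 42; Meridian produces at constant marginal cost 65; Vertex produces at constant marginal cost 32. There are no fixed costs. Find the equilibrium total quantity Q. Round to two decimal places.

83.75

Delta's profit: π_D = (158 - Q)q_D - (42q_D). Setting ∂π_D/∂q_D = 0: 116 - 2q_D - (q_M + q_V) = 0.
Meridian's first-order condition: 93 - 2q_M - (q_D + q_V) = 0.
Vertex's first-order condition: 126 - 2q_V - (q_D + q_M) = 0.
Adding the 3 conditions: 335 − 2Q − 2Q = 0, i.e. Q = 335/4.
Back-substituting: q_D = (116 − 335/4) = 129/4, q_M = (93 − 335/4) = 37/4, q_V = (126 − 335/4) = 169/4.
Total output Q = 129/4 + 37/4 + 169/4 = 335/4.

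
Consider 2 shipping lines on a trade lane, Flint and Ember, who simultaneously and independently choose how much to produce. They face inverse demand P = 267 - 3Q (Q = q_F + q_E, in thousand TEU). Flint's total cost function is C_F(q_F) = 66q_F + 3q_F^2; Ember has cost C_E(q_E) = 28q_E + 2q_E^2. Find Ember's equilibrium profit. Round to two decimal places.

2081.90

Flint's profit: π_F = (267 - 3Q)q_F - (66q_F + 3q_F²). Setting ∂π_F/∂q_F = 0: 201 - 12q_F - 3(q_E) = 0.
Ember's profit: π_E = (267 - 3Q)q_E - (28q_E + 2q_E²). Setting ∂π_E/∂q_E = 0: 239 - 10q_E - 3(q_F) = 0.
Rearranging gives the reaction functions q_F = (201 - 3q_E)/12 and q_E = (239 - 3q_F)/10.
Substituting one into the other gives q_F = 431/37 and q_E = 755/37.
Price P = 267 - 3·(1186/37) = 170.8378.
Ember's profit: 170.8378·(755/37) - 28·(755/37) - 2(755/37)² = 2081.9028.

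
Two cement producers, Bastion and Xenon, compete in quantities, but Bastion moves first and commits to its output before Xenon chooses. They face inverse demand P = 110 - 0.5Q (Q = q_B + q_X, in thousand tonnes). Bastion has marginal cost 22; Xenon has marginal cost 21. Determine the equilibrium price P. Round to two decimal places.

43.75

The follower Xenon best-responds to any q_B: π_X = (110 - 0.5Q)q_X - 21q_X.
Follower FOC: 89 - (1/2)q_B - q_X = 0, so q_X(q_B) = (89 - (1/2)q_B).
The leader anticipates this reaction. Substituting into P = 110 - 0.5Q gives P = 131/2 - (1/4)q_B, so π_B = (131/2 - (1/4)q_B)q_B - 22q_B.
The leader's first-order condition 87/2 - (1/2)q_B = 0 yields q_B = 87.
Then q_X = (89 - (1/2)·87) = 91/2.
Total output Q = 265/2, so price P = 110 - (1/2)·(265/2) = 175/4.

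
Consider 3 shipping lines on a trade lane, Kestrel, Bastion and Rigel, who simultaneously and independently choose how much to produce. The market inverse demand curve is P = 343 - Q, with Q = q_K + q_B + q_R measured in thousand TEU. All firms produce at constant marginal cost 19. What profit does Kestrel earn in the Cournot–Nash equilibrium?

A representative firm's profit is π_i = q_i(343 - Q) - 19q_i.
First-order condition (treating rivals' output as given): 324 - 2q_i - Σ_{j≠i} q_j = 0.
With identical firms every q_j equals q_i, so Σ_{j≠i} q_j = 2q_i and 324 = 4q_i, giving q_i = 81.
Price P = 343 - 243 = 100.
Kestrel's profit: (100 - 19)·81 = 6561.

6561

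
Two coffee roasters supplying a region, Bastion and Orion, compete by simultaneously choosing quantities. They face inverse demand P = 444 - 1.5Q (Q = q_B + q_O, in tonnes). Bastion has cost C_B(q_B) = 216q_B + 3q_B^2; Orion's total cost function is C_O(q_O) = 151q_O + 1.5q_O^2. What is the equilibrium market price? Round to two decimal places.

350.57

Bastion's profit: π_B = (444 - 1.5Q)q_B - (216q_B + 3q_B²). Setting ∂π_B/∂q_B = 0: 228 - 9q_B - (3/2)(q_O) = 0.
Orion's profit: π_O = (444 - 1.5Q)q_O - (151q_O + (3/2)q_O²). Setting ∂π_O/∂q_O = 0: 293 - 6q_O - (3/2)(q_B) = 0.
So q_B = (228 - (3/2)q_O)/9 and q_O = (293 - (3/2)q_B)/6.
Substituting one into the other gives q_B = 1238/69 and q_O = 1020/23.
Total output Q = 62.2899, so price P = 444 - (3/2)·62.2899 = 350.5652.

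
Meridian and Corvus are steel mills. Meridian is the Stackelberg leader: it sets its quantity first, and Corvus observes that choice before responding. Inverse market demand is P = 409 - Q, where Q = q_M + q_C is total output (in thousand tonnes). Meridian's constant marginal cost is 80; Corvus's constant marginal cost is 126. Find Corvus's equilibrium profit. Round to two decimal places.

2280.06

Solve by backward induction. Given q_M, the follower Corvus maximises π_C = (409 - q_M - q_C)q_C - 126q_C.
Follower FOC: 283 - q_M - 2q_C = 0, so q_C(q_M) = (283 - q_M)/2.
Meridian substitutes q_C(q_M) into its own profit: π_M = q_M(409 - q_M - (283 - q_M)/2) - 80q_M = (535/2 - (1/2)q_M)q_M - 80q_M.
Leader FOC: 375/2 - q_M = 0, so q_M = 375/2.
Then q_C = (283 - 375/2)/2 = 191/4.
Price P = 409 - 941/4 = 695/4.
Corvus's profit: (695/4 - 126)·(191/4) = 2280.0625.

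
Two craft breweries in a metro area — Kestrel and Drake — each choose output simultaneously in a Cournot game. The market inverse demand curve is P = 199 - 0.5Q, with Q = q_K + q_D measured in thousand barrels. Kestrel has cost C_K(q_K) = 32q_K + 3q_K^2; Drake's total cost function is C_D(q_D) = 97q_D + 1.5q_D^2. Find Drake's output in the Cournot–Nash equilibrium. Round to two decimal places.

22.72

Kestrel's profit: π_K = (199 - 0.5Q)q_K - (32q_K + 3q_K²). Setting ∂π_K/∂q_K = 0: 167 - 7q_K - (1/2)(q_D) = 0.
Drake's profit: π_D = (199 - 0.5Q)q_D - (97q_D + (3/2)q_D²). Setting ∂π_D/∂q_D = 0: 102 - 4q_D - (1/2)(q_K) = 0.
So q_K = (167 - (1/2)q_D)/7 and q_D = (102 - (1/2)q_K)/4.
Substituting one into the other gives q_K = 22.2342 and q_D = 22.7207.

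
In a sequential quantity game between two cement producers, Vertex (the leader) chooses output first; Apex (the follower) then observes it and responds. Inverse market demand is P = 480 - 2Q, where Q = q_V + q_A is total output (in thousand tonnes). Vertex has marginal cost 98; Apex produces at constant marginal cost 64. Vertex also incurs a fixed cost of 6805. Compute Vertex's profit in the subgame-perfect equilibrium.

The follower Apex best-responds to any q_V: π_A = (480 - 2Q)q_A - 64q_A.
Follower FOC: 416 - 2q_V - 4q_A = 0, so q_A(q_V) = (416 - 2q_V)/4.
Vertex substitutes q_A(q_V) into its own profit: π_V = q_V(480 - 2q_V - (416 - 2q_V)/2) - 98q_V = (272 - q_V)q_V - 98q_V.
Maximising: ∂π_V/∂q_V = 174 - 2q_V = 0, giving q_V = 87.
Then q_A = (416 - 2·87)/4 = 121/2.
Price P = 480 - 2·(295/2) = 185.
Vertex's profit: (185 - 98)·87 - 6805 = 764.

764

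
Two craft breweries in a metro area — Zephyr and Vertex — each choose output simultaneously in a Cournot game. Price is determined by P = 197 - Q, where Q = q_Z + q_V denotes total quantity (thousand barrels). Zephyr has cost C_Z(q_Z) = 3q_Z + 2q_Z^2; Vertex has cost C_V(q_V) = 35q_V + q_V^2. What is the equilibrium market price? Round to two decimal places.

136.48

Zephyr's profit: π_Z = (197 - Q)q_Z - (3q_Z + 2q_Z²). Setting ∂π_Z/∂q_Z = 0: 194 - 6q_Z - (q_V) = 0.
Vertex's profit: π_V = (197 - Q)q_V - (35q_V + q_V²). Setting ∂π_V/∂q_V = 0: 162 - 4q_V - (q_Z) = 0.
So q_Z = (194 - q_V)/6 and q_V = (162 - q_Z)/4.
Solving the pair: q_Z = 614/23, q_V = 778/23.
Total output Q = 1392/23, so price P = 197 - 1392/23 = 136.4783.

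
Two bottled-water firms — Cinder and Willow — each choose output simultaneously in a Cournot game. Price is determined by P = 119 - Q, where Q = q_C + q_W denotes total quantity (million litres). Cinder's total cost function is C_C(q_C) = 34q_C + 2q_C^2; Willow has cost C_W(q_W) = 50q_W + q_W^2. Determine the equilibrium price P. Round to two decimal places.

Cinder's profit: π_C = (119 - Q)q_C - (34q_C + 2q_C²). Setting ∂π_C/∂q_C = 0: 85 - 6q_C - (q_W) = 0.
Willow's first-order condition: 69 - 4q_W - (q_C) = 0.
So q_C = (85 - q_W)/6 and q_W = (69 - q_C)/4.
Solving the pair: q_C = 271/23, q_W = 329/23.
Total output Q = 600/23, so price P = 119 - 600/23 = 92.9130.

92.91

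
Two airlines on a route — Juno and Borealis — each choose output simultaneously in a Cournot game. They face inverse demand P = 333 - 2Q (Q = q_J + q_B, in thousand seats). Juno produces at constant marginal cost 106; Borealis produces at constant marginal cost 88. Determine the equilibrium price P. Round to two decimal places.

Juno's profit: π_J = (333 - 2Q)q_J - (106q_J). Setting ∂π_J/∂q_J = 0: 227 - 4q_J - 2(q_B) = 0.
Borealis's profit: π_B = (333 - 2Q)q_B - (88q_B). Setting ∂π_B/∂q_B = 0: 245 - 4q_B - 2(q_J) = 0.
So q_J = (227 - 2q_B)/4 and q_B = (245 - 2q_J)/4.
Solving the pair: q_J = 209/6, q_B = 263/6.
Total output Q = 236/3, so price P = 333 - 2·(236/3) = 527/3.

175.67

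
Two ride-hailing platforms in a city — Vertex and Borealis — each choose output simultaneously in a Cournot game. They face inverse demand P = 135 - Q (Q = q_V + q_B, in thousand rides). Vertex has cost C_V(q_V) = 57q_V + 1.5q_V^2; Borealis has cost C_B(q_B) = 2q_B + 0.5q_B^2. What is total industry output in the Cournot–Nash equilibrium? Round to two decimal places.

Vertex's profit: π_V = (135 - Q)q_V - (57q_V + (3/2)q_V²). Setting ∂π_V/∂q_V = 0: 78 - 5q_V - (q_B) = 0.
Borealis's first-order condition: 133 - 3q_B - (q_V) = 0.
Best responses: q_V = (78 - q_B)/5, q_B = (133 - q_V)/3.
Solving the pair: q_V = 101/14, q_B = 587/14.
Total output Q = 101/14 + 587/14 = 344/7.

49.14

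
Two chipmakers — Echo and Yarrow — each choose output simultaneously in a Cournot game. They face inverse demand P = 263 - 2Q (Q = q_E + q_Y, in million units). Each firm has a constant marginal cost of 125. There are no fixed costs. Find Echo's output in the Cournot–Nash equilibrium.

Each firm earns π_i = (263 - 2Q)q_i - 125q_i.
Setting ∂π_i/∂q_i = 0 with rivals' quantities fixed: 138 - 4q_i - 2q_j = 0.
By symmetry each firm produces the same amount; substituting q_j = q_i yields q_i = 138/6 = 23.

23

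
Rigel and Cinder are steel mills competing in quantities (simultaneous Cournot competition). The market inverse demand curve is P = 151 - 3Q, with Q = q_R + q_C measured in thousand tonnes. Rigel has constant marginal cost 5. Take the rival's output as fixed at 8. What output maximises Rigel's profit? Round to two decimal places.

20.33

With the rival's output fixed at 8, Rigel's profit is π_R = (151 - 3·8 - 3q_R)q_R - (5q_R) = (127 - 3q_R)q_R - (5q_R).
∂π_R/∂q_R = 122 - 6q_R = 0, so q_R = 61/3.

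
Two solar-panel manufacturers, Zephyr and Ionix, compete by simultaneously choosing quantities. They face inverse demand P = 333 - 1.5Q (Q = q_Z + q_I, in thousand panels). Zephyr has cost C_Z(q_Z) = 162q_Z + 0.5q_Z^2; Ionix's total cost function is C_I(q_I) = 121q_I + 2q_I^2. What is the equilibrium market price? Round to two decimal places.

247.34

Zephyr's profit: π_Z = (333 - 1.5Q)q_Z - (162q_Z + (1/2)q_Z²). Setting ∂π_Z/∂q_Z = 0: 171 - 4q_Z - (3/2)(q_I) = 0.
Ionix's first-order condition: 212 - 7q_I - (3/2)(q_Z) = 0.
Rearranging gives the reaction functions q_Z = (171 - (3/2)q_I)/4 and q_I = (212 - (3/2)q_Z)/7.
Substituting one into the other gives q_Z = 34.1359 and q_I = 22.9709.
Total output Q = 57.1068, so price P = 333 - (3/2)·57.1068 = 247.3398.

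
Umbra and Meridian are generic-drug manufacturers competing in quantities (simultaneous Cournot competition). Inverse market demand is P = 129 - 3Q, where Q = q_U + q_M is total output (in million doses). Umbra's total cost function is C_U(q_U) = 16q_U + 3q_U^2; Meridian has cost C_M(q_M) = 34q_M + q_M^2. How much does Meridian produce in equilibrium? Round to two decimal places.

Umbra's profit: π_U = (129 - 3Q)q_U - (16q_U + 3q_U²). Setting ∂π_U/∂q_U = 0: 113 - 12q_U - 3(q_M) = 0.
Meridian's first-order condition: 95 - 8q_M - 3(q_U) = 0.
Best responses: q_U = (113 - 3q_M)/12, q_M = (95 - 3q_U)/8.
Solving the pair: q_U = 619/87, q_M = 267/29.

9.21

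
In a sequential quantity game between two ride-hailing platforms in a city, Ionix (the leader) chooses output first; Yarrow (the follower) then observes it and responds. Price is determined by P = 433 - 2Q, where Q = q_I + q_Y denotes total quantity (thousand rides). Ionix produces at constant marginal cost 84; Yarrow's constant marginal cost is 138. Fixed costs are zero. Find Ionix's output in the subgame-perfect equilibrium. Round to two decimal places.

Solve by backward induction. Given q_I, the follower Yarrow maximises π_Y = (433 - 2q_I - 2q_Y)q_Y - 138q_Y.
∂π_Y/∂q_Y = 295 - 2q_I - 4q_Y = 0 gives the reaction function q_Y = (295 - 2q_I)/4.
The leader anticipates this reaction. Substituting into P = 433 - 2Q gives P = 571/2 - q_I, so π_I = (571/2 - q_I)q_I - 84q_I.
Maximising: ∂π_I/∂q_I = 403/2 - 2q_I = 0, giving q_I = 403/4.
Then q_Y = (295 - 2·(403/4))/4 = 187/8.

100.75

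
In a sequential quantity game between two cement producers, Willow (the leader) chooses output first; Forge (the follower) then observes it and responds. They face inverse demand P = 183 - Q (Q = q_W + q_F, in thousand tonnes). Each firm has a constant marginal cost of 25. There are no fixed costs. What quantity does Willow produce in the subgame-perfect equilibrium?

The follower Forge best-responds to any q_W: π_F = (183 - Q)q_F - 25q_F.
∂π_F/∂q_F = 158 - q_W - 2q_F = 0 gives the reaction function q_F = (158 - q_W)/2.
The leader anticipates this reaction. Substituting into P = 183 - Q gives P = 104 - (1/2)q_W, so π_W = (104 - (1/2)q_W)q_W - 25q_W.
The leader's first-order condition 79 - q_W = 0 yields q_W = 79.
Then q_F = (158 - 79)/2 = 79/2.

79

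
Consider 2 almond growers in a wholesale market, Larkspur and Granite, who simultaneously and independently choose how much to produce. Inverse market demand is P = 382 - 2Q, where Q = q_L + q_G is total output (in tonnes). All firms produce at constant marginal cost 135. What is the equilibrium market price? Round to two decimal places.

217.33

Each firm earns π_i = (382 - 2Q)q_i - 135q_i.
First-order condition (treating rivals' output as given): 247 - 4q_i - 2q_j = 0.
By symmetry each firm produces the same amount; substituting q_j = q_i yields q_i = 247/6.
Total output Q = 247/3, so price P = 382 - 2·(247/3) = 652/3.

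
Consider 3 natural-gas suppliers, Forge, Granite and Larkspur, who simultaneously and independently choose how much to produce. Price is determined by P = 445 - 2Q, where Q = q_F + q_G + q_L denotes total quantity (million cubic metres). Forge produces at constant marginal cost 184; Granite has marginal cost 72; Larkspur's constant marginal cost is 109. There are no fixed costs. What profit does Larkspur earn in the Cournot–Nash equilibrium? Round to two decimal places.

Forge's profit: π_F = (445 - 2Q)q_F - (184q_F). Setting ∂π_F/∂q_F = 0: 261 - 4q_F - 2(q_G + q_L) = 0.
Granite's profit: π_G = (445 - 2Q)q_G - (72q_G). Setting ∂π_G/∂q_G = 0: 373 - 4q_G - 2(q_F + q_L) = 0.
Larkspur's profit: π_L = (445 - 2Q)q_L - (109q_L). Setting ∂π_L/∂q_L = 0: 336 - 4q_L - 2(q_F + q_G) = 0.
Summing all 3 equations gives 970 − 8Q = 0, hence Q = 485/4.
Back-substituting: q_F = (261 − 485/2)/2 = 37/4, q_G = (373 − 485/2)/2 = 261/4, q_L = (336 − 485/2)/2 = 187/4.
Price P = 445 - 2·(485/4) = 405/2.
Larkspur's profit: (405/2 - 109)·(187/4) = 4371.1250.

4371.13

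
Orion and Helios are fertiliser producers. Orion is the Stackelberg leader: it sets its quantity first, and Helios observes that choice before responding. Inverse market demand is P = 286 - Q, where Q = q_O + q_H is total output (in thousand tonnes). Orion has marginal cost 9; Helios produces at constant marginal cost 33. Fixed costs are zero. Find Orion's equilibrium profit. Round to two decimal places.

Solve by backward induction. Given q_O, the follower Helios maximises π_H = (286 - q_O - q_H)q_H - 33q_H.
Follower FOC: 253 - q_O - 2q_H = 0, so q_H(q_O) = (253 - q_O)/2.
Orion substitutes q_H(q_O) into its own profit: π_O = q_O(286 - q_O - (253 - q_O)/2) - 9q_O = (319/2 - (1/2)q_O)q_O - 9q_O.
The leader's first-order condition 301/2 - q_O = 0 yields q_O = 301/2.
Then q_H = (253 - 301/2)/2 = 205/4.
Price P = 286 - 807/4 = 337/4.
Orion's profit: (337/4 - 9)·(301/2) = 11325.1250.

11325.13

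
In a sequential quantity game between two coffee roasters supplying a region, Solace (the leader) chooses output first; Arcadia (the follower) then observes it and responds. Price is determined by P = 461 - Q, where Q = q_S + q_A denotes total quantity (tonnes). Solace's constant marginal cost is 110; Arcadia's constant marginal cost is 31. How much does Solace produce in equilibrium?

136

Solve by backward induction. Given q_S, the follower Arcadia maximises π_A = (461 - q_S - q_A)q_A - 31q_A.
Follower FOC: 430 - q_S - 2q_A = 0, so q_A(q_S) = (430 - q_S)/2.
The leader anticipates this reaction. Substituting into P = 461 - Q gives P = 246 - (1/2)q_S, so π_S = (246 - (1/2)q_S)q_S - 110q_S.
Maximising: ∂π_S/∂q_S = 136 - q_S = 0, giving q_S = 136.
Then q_A = (430 - 136)/2 = 147.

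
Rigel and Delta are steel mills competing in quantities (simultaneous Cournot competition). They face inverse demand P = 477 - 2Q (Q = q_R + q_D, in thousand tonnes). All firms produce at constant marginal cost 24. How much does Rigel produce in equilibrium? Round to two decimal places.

Each firm earns π_i = (477 - 2Q)q_i - 24q_i.
First-order condition (treating rivals' output as given): 453 - 4q_i - 2q_j = 0.
With identical firms every q_j equals q_i, so q_j = q_i and 453 = 6q_i, giving q_i = 151/2.

75.50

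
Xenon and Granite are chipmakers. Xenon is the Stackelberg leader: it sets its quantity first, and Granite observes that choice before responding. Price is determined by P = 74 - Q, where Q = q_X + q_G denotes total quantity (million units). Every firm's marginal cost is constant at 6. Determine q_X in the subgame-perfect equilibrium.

34

Solve by backward induction. Given q_X, the follower Granite maximises π_G = (74 - q_X - q_G)q_G - 6q_G.
∂π_G/∂q_G = 68 - q_X - 2q_G = 0 gives the reaction function q_G = (68 - q_X)/2.
Xenon substitutes q_G(q_X) into its own profit: π_X = q_X(74 - q_X - (68 - q_X)/2) - 6q_X = (40 - (1/2)q_X)q_X - 6q_X.
Maximising: ∂π_X/∂q_X = 34 - q_X = 0, giving q_X = 34.
Then q_G = (68 - 34)/2 = 17.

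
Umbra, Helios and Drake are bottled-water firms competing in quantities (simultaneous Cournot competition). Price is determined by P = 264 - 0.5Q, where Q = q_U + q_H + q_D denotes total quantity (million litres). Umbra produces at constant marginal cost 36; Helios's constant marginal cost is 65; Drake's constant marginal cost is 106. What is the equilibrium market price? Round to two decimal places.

117.75

Umbra's profit: π_U = (264 - 0.5Q)q_U - (36q_U). Setting ∂π_U/∂q_U = 0: 228 - q_U - (1/2)(q_H + q_D) = 0.
Helios's profit: π_H = (264 - 0.5Q)q_H - (65q_H). Setting ∂π_H/∂q_H = 0: 199 - q_H - (1/2)(q_U + q_D) = 0.
Drake's first-order condition: 158 - q_D - (1/2)(q_U + q_H) = 0.
Summing all 3 equations gives 585 − 2Q = 0, hence Q = 585/2.
Back-substituting: q_U = (228 − 585/4)/(1/2) = 327/2, q_H = (199 − 585/4)/(1/2) = 211/2, q_D = (158 − 585/4)/(1/2) = 47/2.
Total output Q = 585/2, so price P = 264 - (1/2)·(585/2) = 471/4.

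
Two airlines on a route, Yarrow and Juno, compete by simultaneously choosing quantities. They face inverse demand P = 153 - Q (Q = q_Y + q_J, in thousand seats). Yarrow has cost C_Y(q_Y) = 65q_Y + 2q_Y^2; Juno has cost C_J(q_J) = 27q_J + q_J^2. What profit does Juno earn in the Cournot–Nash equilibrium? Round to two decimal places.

Yarrow's profit: π_Y = (153 - Q)q_Y - (65q_Y + 2q_Y²). Setting ∂π_Y/∂q_Y = 0: 88 - 6q_Y - (q_J) = 0.
Juno's first-order condition: 126 - 4q_J - (q_Y) = 0.
So q_Y = (88 - q_J)/6 and q_J = (126 - q_Y)/4.
Solving the pair: q_Y = 226/23, q_J = 668/23.
Price P = 153 - 894/23 = 114.1304.
Juno's profit: 114.1304·(668/23) - 27·(668/23) - (668/23)² = 1687.0473.

1687.05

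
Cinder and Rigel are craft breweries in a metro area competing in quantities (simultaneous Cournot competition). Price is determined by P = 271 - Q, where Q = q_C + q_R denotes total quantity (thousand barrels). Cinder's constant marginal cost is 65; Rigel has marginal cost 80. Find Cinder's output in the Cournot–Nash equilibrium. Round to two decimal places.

Cinder's profit: π_C = (271 - Q)q_C - (65q_C). Setting ∂π_C/∂q_C = 0: 206 - 2q_C - (q_R) = 0.
Rigel's first-order condition: 191 - 2q_R - (q_C) = 0.
Rearranging gives the reaction functions q_C = (206 - q_R)/2 and q_R = (191 - q_C)/2.
Solving the pair: q_C = 221/3, q_R = 176/3.

73.67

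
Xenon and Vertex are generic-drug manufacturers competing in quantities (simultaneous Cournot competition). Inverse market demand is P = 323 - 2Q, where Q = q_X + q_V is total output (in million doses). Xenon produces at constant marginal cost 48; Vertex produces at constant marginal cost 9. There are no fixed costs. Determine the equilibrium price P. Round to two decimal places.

Xenon's profit: π_X = (323 - 2Q)q_X - (48q_X). Setting ∂π_X/∂q_X = 0: 275 - 4q_X - 2(q_V) = 0.
Vertex's first-order condition: 314 - 4q_V - 2(q_X) = 0.
So q_X = (275 - 2q_V)/4 and q_V = (314 - 2q_X)/4.
Solving the pair: q_X = 118/3, q_V = 353/6.
Total output Q = 589/6, so price P = 323 - 2·(589/6) = 380/3.

126.67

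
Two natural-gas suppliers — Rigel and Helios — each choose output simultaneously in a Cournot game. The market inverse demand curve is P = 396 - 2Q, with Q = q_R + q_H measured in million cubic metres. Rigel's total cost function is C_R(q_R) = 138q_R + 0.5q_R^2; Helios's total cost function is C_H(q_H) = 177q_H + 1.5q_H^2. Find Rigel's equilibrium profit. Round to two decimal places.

Rigel's profit: π_R = (396 - 2Q)q_R - (138q_R + (1/2)q_R²). Setting ∂π_R/∂q_R = 0: 258 - 5q_R - 2(q_H) = 0.
Helios's profit: π_H = (396 - 2Q)q_H - (177q_H + (3/2)q_H²). Setting ∂π_H/∂q_H = 0: 219 - 7q_H - 2(q_R) = 0.
Rearranging gives the reaction functions q_R = (258 - 2q_H)/5 and q_H = (219 - 2q_R)/7.
Substituting one into the other gives q_R = 1368/31 and q_H = 579/31.
Price P = 396 - 2·(1947/31) = 270.3871.
Rigel's profit: 270.3871·(1368/31) - 138·(1368/31) - (1/2)(1368/31)² = 4868.4287.

4868.43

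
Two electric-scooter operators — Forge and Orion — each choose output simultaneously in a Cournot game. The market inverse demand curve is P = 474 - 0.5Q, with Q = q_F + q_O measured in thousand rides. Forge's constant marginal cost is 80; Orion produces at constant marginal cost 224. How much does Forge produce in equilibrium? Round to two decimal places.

Forge's profit: π_F = (474 - 0.5Q)q_F - (80q_F). Setting ∂π_F/∂q_F = 0: 394 - q_F - (1/2)(q_O) = 0.
Orion's first-order condition: 250 - q_O - (1/2)(q_F) = 0.
Best responses: q_F = (394 - (1/2)q_O), q_O = (250 - (1/2)q_F).
Substituting one into the other gives q_F = 1076/3 and q_O = 212/3.

358.67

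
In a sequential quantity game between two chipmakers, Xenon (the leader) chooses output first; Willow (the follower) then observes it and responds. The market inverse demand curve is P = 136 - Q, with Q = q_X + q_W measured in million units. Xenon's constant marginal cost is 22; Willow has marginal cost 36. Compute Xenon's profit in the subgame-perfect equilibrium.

2048

Solve by backward induction. Given q_X, the follower Willow maximises π_W = (136 - q_X - q_W)q_W - 36q_W.
∂π_W/∂q_W = 100 - q_X - 2q_W = 0 gives the reaction function q_W = (100 - q_X)/2.
The leader anticipates this reaction. Substituting into P = 136 - Q gives P = 86 - (1/2)q_X, so π_X = (86 - (1/2)q_X)q_X - 22q_X.
Leader FOC: 64 - q_X = 0, so q_X = 64.
Then q_W = (100 - 64)/2 = 18.
Price P = 136 - 82 = 54.
Xenon's profit: (54 - 22)·64 = 2048.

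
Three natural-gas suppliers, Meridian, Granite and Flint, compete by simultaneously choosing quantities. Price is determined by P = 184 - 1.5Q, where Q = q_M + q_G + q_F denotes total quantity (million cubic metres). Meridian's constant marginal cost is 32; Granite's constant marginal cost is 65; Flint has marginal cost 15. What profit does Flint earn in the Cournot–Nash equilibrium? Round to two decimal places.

2320.67

Meridian's profit: π_M = (184 - 1.5Q)q_M - (32q_M). Setting ∂π_M/∂q_M = 0: 152 - 3q_M - (3/2)(q_G + q_F) = 0.
Granite's first-order condition: 119 - 3q_G - (3/2)(q_M + q_F) = 0.
Flint's profit: π_F = (184 - 1.5Q)q_F - (15q_F). Setting ∂π_F/∂q_F = 0: 169 - 3q_F - (3/2)(q_M + q_G) = 0.
Adding the 3 conditions: 440 − 3Q − 3Q = 0, i.e. Q = 220/3.
Back-substituting: q_M = (152 − 110)/(3/2) = 28, q_G = (119 − 110)/(3/2) = 6, q_F = (169 − 110)/(3/2) = 118/3.
Price P = 184 - (3/2)·(220/3) = 74.
Flint's profit: (74 - 15)·(118/3) = 2320.6667.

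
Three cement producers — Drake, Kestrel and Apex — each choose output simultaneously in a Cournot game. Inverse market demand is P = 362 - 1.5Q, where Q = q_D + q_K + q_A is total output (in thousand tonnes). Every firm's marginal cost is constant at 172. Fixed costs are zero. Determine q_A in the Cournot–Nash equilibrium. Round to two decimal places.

31.67

Each firm earns π_i = (362 - 1.5Q)q_i - 172q_i.
First-order condition (treating rivals' output as given): 190 - 3q_i - (3/2)·Σ_{j≠i} q_j = 0.
With identical firms every q_j equals q_i, so Σ_{j≠i} q_j = 2q_i and 190 = 6q_i, giving q_i = 95/3.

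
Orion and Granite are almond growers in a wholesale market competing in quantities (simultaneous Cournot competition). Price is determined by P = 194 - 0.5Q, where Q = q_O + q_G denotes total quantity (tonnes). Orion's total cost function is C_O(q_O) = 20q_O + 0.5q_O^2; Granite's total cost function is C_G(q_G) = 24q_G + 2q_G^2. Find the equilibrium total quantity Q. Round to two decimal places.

106.46

Orion's profit: π_O = (194 - 0.5Q)q_O - (20q_O + (1/2)q_O²). Setting ∂π_O/∂q_O = 0: 174 - 2q_O - (1/2)(q_G) = 0.
Granite's profit: π_G = (194 - 0.5Q)q_G - (24q_G + 2q_G²). Setting ∂π_G/∂q_G = 0: 170 - 5q_G - (1/2)(q_O) = 0.
So q_O = (174 - (1/2)q_G)/2 and q_G = (170 - (1/2)q_O)/5.
Substituting one into the other gives q_O = 80.5128 and q_G = 1012/39.
Total output Q = 80.5128 + 1012/39 = 1384/13.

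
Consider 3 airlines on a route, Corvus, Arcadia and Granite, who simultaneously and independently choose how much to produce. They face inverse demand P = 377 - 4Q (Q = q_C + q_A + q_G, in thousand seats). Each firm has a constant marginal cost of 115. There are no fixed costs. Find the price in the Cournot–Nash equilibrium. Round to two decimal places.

A representative firm's profit is π_i = q_i(377 - 4Q) - 115q_i.
Setting ∂π_i/∂q_i = 0 with rivals' quantities fixed: 262 - 8q_i - 4·Σ_{j≠i} q_j = 0.
By symmetry each firm produces the same amount; substituting Σ_{j≠i} q_j = 2q_i yields q_i = 262/16 = 131/8.
Total output Q = 393/8, so price P = 377 - 4·(393/8) = 361/2.

180.50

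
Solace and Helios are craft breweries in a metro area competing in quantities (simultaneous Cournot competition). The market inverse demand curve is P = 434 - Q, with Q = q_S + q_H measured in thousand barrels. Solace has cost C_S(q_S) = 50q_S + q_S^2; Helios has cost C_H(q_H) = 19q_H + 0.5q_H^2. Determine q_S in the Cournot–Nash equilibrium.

67

Solace's profit: π_S = (434 - Q)q_S - (50q_S + q_S²). Setting ∂π_S/∂q_S = 0: 384 - 4q_S - (q_H) = 0.
Helios's profit: π_H = (434 - Q)q_H - (19q_H + (1/2)q_H²). Setting ∂π_H/∂q_H = 0: 415 - 3q_H - (q_S) = 0.
Best responses: q_S = (384 - q_H)/4, q_H = (415 - q_S)/3.
Solving the pair: q_S = 67, q_H = 116.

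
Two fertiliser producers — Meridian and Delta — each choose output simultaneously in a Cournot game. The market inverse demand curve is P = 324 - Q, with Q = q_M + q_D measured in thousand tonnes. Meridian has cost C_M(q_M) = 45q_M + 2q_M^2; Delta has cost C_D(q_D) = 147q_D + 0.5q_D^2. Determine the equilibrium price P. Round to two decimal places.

239.12

Meridian's profit: π_M = (324 - Q)q_M - (45q_M + 2q_M²). Setting ∂π_M/∂q_M = 0: 279 - 6q_M - (q_D) = 0.
Delta's profit: π_D = (324 - Q)q_D - (147q_D + (1/2)q_D²). Setting ∂π_D/∂q_D = 0: 177 - 3q_D - (q_M) = 0.
Best responses: q_M = (279 - q_D)/6, q_D = (177 - q_M)/3.
Substituting one into the other gives q_M = 660/17 and q_D = 783/17.
Total output Q = 1443/17, so price P = 324 - 1443/17 = 239.1176.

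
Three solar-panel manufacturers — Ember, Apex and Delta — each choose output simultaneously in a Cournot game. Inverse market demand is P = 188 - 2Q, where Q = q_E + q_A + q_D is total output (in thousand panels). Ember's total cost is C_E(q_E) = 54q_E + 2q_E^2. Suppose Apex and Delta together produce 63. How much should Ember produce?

1

With rivals' combined output fixed at 63, Ember's profit is π_E = (188 - 2·63 - 2q_E)q_E - (54q_E + 2q_E²) = (62 - 2q_E)q_E - (54q_E + 2q_E²).
∂π_E/∂q_E = 8 - 8q_E = 0, so q_E = 1.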